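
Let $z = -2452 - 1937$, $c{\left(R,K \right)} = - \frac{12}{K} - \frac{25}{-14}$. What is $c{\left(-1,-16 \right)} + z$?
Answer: $- \frac{122821}{28} \approx -4386.5$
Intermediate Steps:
$c{\left(R,K \right)} = \frac{25}{14} - \frac{12}{K}$ ($c{\left(R,K \right)} = - \frac{12}{K} - - \frac{25}{14} = - \frac{12}{K} + \frac{25}{14} = \frac{25}{14} - \frac{12}{K}$)
$z = -4389$ ($z = -2452 - 1937 = -4389$)
$c{\left(-1,-16 \right)} + z = \left(\frac{25}{14} - \frac{12}{-16}\right) - 4389 = \left(\frac{25}{14} - - \frac{3}{4}\right) - 4389 = \left(\frac{25}{14} + \frac{3}{4}\right) - 4389 = \frac{71}{28} - 4389 = - \frac{122821}{28}$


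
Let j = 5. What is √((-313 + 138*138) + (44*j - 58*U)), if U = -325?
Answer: √37801 ≈ 194.42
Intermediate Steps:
√((-313 + 138*138) + (44*j - 58*U)) = √((-313 + 138*138) + (44*5 - 58*(-325))) = √((-313 + 19044) + (220 + 18850)) = √(18731 + 19070) = √37801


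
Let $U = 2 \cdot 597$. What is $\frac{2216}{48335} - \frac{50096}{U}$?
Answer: $- \frac{1209372128}{28855995} \approx -41.911$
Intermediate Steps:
$U = 1194$
$\frac{2216}{48335} - \frac{50096}{U} = \frac{2216}{48335} - \frac{50096}{1194} = 2216 \cdot \frac{1}{48335} - \frac{25048}{597} = \frac{2216}{48335} - \frac{25048}{597} = - \frac{1209372128}{28855995}$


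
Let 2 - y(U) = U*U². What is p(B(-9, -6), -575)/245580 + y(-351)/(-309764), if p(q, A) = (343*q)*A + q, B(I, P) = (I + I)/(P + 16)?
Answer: -4379076889373/31696601300 ≈ -138.16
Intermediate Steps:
B(I, P) = 2*I/(16 + P) (B(I, P) = (2*I)/(16 + P) = 2*I/(16 + P))
p(q, A) = q + 343*A*q (p(q, A) = 343*A*q + q = q + 343*A*q)
y(U) = 2 - U³ (y(U) = 2 - U*U² = 2 - U³)
p(B(-9, -6), -575)/245580 + y(-351)/(-309764) = ((2*(-9)/(16 - 6))*(1 + 343*(-575)))/245580 + (2 - 1*(-351)³)/(-309764) = ((2*(-9)/10)*(1 - 197225))*(1/245580) + (2 - 1*(-43243551))*(-1/309764) = ((2*(-9)*(⅒))*(-197224))*(1/245580) + (2 + 43243551)*(-1/309764) = -9/5*(-197224)*(1/245580) + 43243553*(-1/309764) = (1775016/5)*(1/245580) - 43243553/309764 = 147918/102325 - 43243553/309764 = -4379076889373/31696601300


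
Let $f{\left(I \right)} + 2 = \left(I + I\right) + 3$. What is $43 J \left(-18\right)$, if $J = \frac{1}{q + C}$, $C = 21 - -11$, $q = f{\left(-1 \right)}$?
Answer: $- \frac{774}{31} \approx -24.968$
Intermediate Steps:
$f{\left(I \right)} = 1 + 2 I$ ($f{\left(I \right)} = -2 + \left(\left(I + I\right) + 3\right) = -2 + \left(2 I + 3\right) = -2 + \left(3 + 2 I\right) = 1 + 2 I$)
$q = -1$ ($q = 1 + 2 \left(-1\right) = 1 - 2 = -1$)
$C = 32$ ($C = 21 + 11 = 32$)
$J = \frac{1}{31}$ ($J = \frac{1}{-1 + 32} = \frac{1}{31} \approx 0.032258$)
$43 J \left(-18\right) = 43 \cdot \frac{1}{31} \left(-18\right) = \frac{43}{31} \left(-18\right) = - \frac{774}{31}$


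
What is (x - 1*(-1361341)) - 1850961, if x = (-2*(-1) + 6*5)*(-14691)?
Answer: -959732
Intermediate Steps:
x = -470112 (x = (2 + 30)*(-14691) = 32*(-14691) = -470112)
(x - 1*(-1361341)) - 1850961 = (-470112 - 1*(-1361341)) - 1850961 = (-470112 + 1361341) - 1850961 = 891229 - 1850961 = -959732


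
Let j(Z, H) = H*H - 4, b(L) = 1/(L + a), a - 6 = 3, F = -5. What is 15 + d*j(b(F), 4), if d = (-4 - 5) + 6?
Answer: -21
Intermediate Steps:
a = 9 (a = 6 + 3 = 9)
b(L) = 1/(9 + L) (b(L) = 1/(L + 9) = 1/(9 + L))
j(Z, H) = -4 + H² (j(Z, H) = H² - 4 = -4 + H²)
d = -3 (d = -9 + 6 = -3)
15 + d*j(b(F), 4) = 15 - 3*(-4 + 4²) = 15 - 3*(-4 + 16) = 15 - 3*12 = 15 - 36 = -21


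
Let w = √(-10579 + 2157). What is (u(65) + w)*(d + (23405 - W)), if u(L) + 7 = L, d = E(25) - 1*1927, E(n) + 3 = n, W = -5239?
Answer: 1550862 + 26739*I*√8422 ≈ 1.5509e+6 + 2.4539e+6*I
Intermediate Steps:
E(n) = -3 + n
d = -1905 (d = (-3 + 25) - 1*1927 = 22 - 1927 = -1905)
w = I*√8422 (w = √(-8422) = I*√8422 ≈ 91.771*I)
u(L) = -7 + L
(u(65) + w)*(d + (23405 - W)) = ((-7 + 65) + I*√8422)*(-1905 + (23405 - 1*(-5239))) = (58 + I*√8422)*(-1905 + (23405 + 5239)) = (58 + I*√8422)*(-1905 + 28644) = (58 + I*√8422)*26739 = 1550862 + 26739*I*√8422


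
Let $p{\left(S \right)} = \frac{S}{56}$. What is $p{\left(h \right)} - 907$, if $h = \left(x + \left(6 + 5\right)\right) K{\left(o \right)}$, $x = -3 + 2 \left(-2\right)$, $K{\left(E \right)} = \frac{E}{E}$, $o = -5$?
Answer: $- \frac{12697}{14} \approx -906.93$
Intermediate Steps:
$K{\left(E \right)} = 1$
$x = -7$ ($x = -3 - 4 = -7$)
$h = 4$ ($h = \left(-7 + \left(6 + 5\right)\right) 1 = \left(-7 + 11\right) 1 = 4 \cdot 1 = 4$)
$p{\left(S \right)} = \frac{S}{56}$ ($p{\left(S \right)} = S \frac{1}{56} = \frac{S}{56}$)
$p{\left(h \right)} - 907 = \frac{1}{56} \cdot 4 - 907 = \frac{1}{14} - 907 = - \frac{12697}{14}$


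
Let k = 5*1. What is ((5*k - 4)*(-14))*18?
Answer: -5292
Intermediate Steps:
k = 5
((5*k - 4)*(-14))*18 = ((5*5 - 4)*(-14))*18 = ((25 - 4)*(-14))*18 = (21*(-14))*18 = -294*18 = -5292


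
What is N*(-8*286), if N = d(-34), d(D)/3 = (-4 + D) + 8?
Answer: 205920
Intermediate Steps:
d(D) = 12 + 3*D (d(D) = 3*((-4 + D) + 8) = 3*(4 + D) = 12 + 3*D)
N = -90 (N = 12 + 3*(-34) = 12 - 102 = -90)
N*(-8*286) = -(-720)*286 = -90*(-2288) = 205920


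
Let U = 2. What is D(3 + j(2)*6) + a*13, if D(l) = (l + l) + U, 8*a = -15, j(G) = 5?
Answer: 349/8 ≈ 43.625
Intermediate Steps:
a = -15/8 (a = (⅛)*(-15) = -15/8 ≈ -1.8750)
D(l) = 2 + 2*l (D(l) = (l + l) + 2 = 2*l + 2 = 2 + 2*l)
D(3 + j(2)*6) + a*13 = (2 + 2*(3 + 5*6)) - 15/8*13 = (2 + 2*(3 + 30)) - 195/8 = (2 + 2*33) - 195/8 = (2 + 66) - 195/8 = 68 - 195/8 = 349/8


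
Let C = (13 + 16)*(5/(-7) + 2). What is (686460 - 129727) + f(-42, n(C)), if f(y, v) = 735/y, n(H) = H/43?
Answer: 1113431/2 ≈ 5.5672e+5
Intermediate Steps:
C = 261/7 (C = 29*(5*(-⅐) + 2) = 29*(-5/7 + 2) = 29*(9/7) = 261/7 ≈ 37.286)
n(H) = H/43 (n(H) = H*(1/43) = H/43)
(686460 - 129727) + f(-42, n(C)) = (686460 - 129727) + 735/(-42) = 556733 + 735*(-1/42) = 556733 - 35/2 = 1113431/2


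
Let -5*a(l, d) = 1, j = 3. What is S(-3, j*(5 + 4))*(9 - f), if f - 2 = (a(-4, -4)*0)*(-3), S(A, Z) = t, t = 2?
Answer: 14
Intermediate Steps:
a(l, d) = -⅕ (a(l, d) = -⅕*1 = -⅕)
S(A, Z) = 2
f = 2 (f = 2 - ⅕*0*(-3) = 2 + 0*(-3) = 2 + 0 = 2)
S(-3, j*(5 + 4))*(9 - f) = 2*(9 - 1*2) = 2*(9 - 2) = 2*7 = 14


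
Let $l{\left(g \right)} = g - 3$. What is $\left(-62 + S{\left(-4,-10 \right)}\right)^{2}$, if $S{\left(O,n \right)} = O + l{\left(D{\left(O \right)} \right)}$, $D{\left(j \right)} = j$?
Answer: $5329$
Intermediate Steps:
$l{\left(g \right)} = -3 + g$ ($l{\left(g \right)} = g - 3 = -3 + g$)
$S{\left(O,n \right)} = -3 + 2 O$ ($S{\left(O,n \right)} = O + \left(-3 + O\right) = -3 + 2 O$)
$\left(-62 + S{\left(-4,-10 \right)}\right)^{2} = \left(-62 + \left(-3 + 2 \left(-4\right)\right)\right)^{2} = \left(-62 - 11\right)^{2} = \left(-73\right)^{2} = 5329$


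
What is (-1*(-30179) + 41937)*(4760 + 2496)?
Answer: 523273696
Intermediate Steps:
(-1*(-30179) + 41937)*(4760 + 2496) = (30179 + 41937)*7256 = 72116*7256 = 523273696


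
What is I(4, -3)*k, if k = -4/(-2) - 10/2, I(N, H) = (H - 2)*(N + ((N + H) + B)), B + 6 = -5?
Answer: -90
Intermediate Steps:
B = -11 (B = -6 - 5 = -11)
I(N, H) = (-2 + H)*(-11 + H + 2*N) (I(N, H) = (H - 2)*(N + ((N + H) - 11)) = (-2 + H)*(N + ((H + N) - 11)) = (-2 + H)*(N + (-11 + H + N)) = (-2 + H)*(-11 + H + 2*N))
k = -3 (k = -4*(-½) - 10*½ = 2 - 5 = -3)
I(4, -3)*k = (22 + (-3)² - 13*(-3) - 4*4 + 2*(-3)*4)*(-3) = (22 + 9 + 39 - 16 - 24)*(-3) = 30*(-3) = -90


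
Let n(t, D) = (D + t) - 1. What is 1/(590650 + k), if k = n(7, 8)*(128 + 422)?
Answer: 1/598350 ≈ 1.6713e-6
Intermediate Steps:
n(t, D) = -1 + D + t
k = 7700 (k = (-1 + 8 + 7)*(128 + 422) = 14*550 = 7700)
1/(590650 + k) = 1/(590650 + 7700) = 1/598350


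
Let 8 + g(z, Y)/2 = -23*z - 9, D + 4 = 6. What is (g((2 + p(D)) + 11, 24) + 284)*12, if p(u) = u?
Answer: -5280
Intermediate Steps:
D = 2 (D = -4 + 6 = 2)
g(z, Y) = -34 - 46*z (g(z, Y) = -16 + 2*(-23*z - 9) = -16 + 2*(-9 - 23*z) = -16 + (-18 - 46*z) = -34 - 46*z)
(g((2 + p(D)) + 11, 24) + 284)*12 = ((-34 - 46*((2 + 2) + 11)) + 284)*12 = ((-34 - 46*(4 + 11)) + 284)*12 = ((-34 - 46*15) + 284)*12 = ((-34 - 690) + 284)*12 = (-724 + 284)*12 = -440*12 = -5280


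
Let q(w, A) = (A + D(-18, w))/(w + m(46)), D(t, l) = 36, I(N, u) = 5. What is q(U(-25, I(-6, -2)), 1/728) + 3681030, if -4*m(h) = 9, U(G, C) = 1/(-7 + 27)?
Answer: 29477557195/8008 ≈ 3.6810e+6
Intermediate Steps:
U(G, C) = 1/20
m(h) = -9/4 (m(h) = -¼*9 = -9/4)
q(w, A) = (36 + A)/(-9/4 + w) (q(w, A) = (A + 36)/(w - 9/4) = (36 + A)/(-9/4 + w))
q(U(-25, I(-6, -2)), 1/728) + 3681030 = 4*(36 + 1/728)/(-9 + 4*(1/20)) + 3681030 = 4*(36 + 1/728)/(-9 + ⅕) + 3681030 = 4*(26209/728)/(-44/5) + 3681030 = 4*(-5/44)*(26209/728) + 3681030 = -131045/8008 + 3681030 = 29477557195/8008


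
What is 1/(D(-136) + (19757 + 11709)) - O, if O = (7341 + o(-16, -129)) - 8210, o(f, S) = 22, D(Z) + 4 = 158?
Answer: 26782141/31620 ≈ 847.00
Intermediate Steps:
D(Z) = 154 (D(Z) = -4 + 158 = 154)
O = -847 (O = (7341 + 22) - 8210 = 7363 - 8210 = -847)
1/(D(-136) + (19757 + 11709)) - O = 1/(154 + (19757 + 11709)) - 1*(-847) = 1/(154 + 31466) + 847 = 1/31620 + 847 = 26782141/31620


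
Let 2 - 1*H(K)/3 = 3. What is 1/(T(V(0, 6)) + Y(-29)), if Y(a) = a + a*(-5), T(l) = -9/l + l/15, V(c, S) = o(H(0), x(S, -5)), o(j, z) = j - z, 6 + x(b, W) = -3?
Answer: 10/1149 ≈ 0.0087032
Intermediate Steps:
x(b, W) = -9 (x(b, W) = -6 - 3 = -9)
H(K) = -3 (H(K) = 6 - 3*3 = 6 - 9 = -3)
V(c, S) = 6 (V(c, S) = -3 - 1*(-9) = -3 + 9 = 6)
T(l) = -9/l + l/15 (T(l) = -9/l + l*(1/15) = -9/l + l/15)
Y(a) = -4*a (Y(a) = a - 5*a = -4*a)
1/(T(V(0, 6)) + Y(-29)) = 1/((-9/6 + (1/15)*6) - 4*(-29)) = 1/((-9*⅙ + ⅖) + 116) = 1/((-3/2 + ⅖) + 116) = 1/(-11/10 + 116) = 1/(1149/10) = 10/1149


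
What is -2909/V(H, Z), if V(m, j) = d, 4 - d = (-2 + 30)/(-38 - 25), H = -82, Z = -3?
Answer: -26181/40 ≈ -654.53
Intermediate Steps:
d = 40/9 (d = 4 - (-2 + 30)/(-38 - 25) = 4 - 28/(-63) = 4 - 28*(-1)/63 = 4 - 1*(-4/9) = 4 + 4/9 = 40/9 ≈ 4.4444)
V(m, j) = 40/9
-2909/V(H, Z) = -2909/40/9 = -2909*9/40 = -26181/40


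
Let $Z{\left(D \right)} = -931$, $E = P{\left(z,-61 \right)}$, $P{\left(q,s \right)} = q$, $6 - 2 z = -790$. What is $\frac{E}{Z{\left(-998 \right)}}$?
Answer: $- \frac{398}{931} \approx -0.4275$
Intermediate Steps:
$z = 398$ ($z = 3 - -395 = 3 + 395 = 398$)
$E = 398$
$\frac{E}{Z{\left(-998 \right)}} = \frac{398}{-931} = 398 \left(- \frac{1}{931}\right) = - \frac{398}{931}$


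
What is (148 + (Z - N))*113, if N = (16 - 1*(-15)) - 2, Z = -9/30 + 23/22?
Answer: 744218/55 ≈ 13531.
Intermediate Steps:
Z = 41/55 (Z = -9*1/30 + 23*(1/22) = -3/10 + 23/22 = 41/55 ≈ 0.74545)
N = 29 (N = (16 + 15) - 2 = 31 - 2 = 29)
(148 + (Z - N))*113 = (148 + (41/55 - 1*29))*113 = (148 + (41/55 - 29))*113 = (148 - 1554/55)*113 = (6586/55)*113 = 744218/55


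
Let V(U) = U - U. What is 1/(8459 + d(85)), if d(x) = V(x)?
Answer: 1/8459 ≈ 0.00011822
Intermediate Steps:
V(U) = 0
d(x) = 0
1/(8459 + d(85)) = 1/(8459 + 0) = 1/8459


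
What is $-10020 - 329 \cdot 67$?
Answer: $-32063$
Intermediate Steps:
$-10020 - 329 \cdot 67 = -10020 - 22043 = -32063$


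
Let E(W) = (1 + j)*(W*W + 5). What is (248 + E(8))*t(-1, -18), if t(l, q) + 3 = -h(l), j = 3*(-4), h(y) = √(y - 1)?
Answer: 1533 + 511*I*√2 ≈ 1533.0 + 722.66*I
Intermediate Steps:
h(y) = √(-1 + y)
j = -12
t(l, q) = -3 - √(-1 + l)
E(W) = -55 - 11*W² (E(W) = (1 - 12)*(W*W + 5) = -11*(W² + 5) = -11*(5 + W²) = -55 - 11*W²)
(248 + E(8))*t(-1, -18) = (248 + (-55 - 11*8²))*(-3 - √(-1 - 1)) = (248 + (-55 - 11*64))*(-3 - √(-2)) = (248 + (-55 - 704))*(-3 - I*√2) = (248 - 759)*(-3 - I*√2) = -511*(-3 - I*√2) = 1533 + 511*I*√2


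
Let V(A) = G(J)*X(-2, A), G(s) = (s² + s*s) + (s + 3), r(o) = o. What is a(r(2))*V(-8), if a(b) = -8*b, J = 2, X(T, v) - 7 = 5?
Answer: -2496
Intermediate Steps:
X(T, v) = 12 (X(T, v) = 7 + 5 = 12)
G(s) = 3 + s + 2*s² (G(s) = (s² + s²) + (3 + s) = 2*s² + (3 + s) = 3 + s + 2*s²)
V(A) = 156 (V(A) = (3 + 2 + 2*2²)*12 = (3 + 2 + 2*4)*12 = (3 + 2 + 8)*12 = 13*12 = 156)
a(r(2))*V(-8) = -8*2*156 = -16*156 = -2496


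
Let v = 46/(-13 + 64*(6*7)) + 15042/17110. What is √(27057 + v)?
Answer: √22672614907464782/915385 ≈ 164.49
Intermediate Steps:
v = 4102441/4576925 (v = 46/(-13 + 64*42) + 15042*(1/17110) = 46/(-13 + 2688) + 7521/8555 = 46/2675 + 7521/8555 = 4102441/4576925 ≈ 0.89633)
√(27057 + v) = √(27057 + 4102441/4576925) = √(123841962166/4576925) = √22672614907464782/915385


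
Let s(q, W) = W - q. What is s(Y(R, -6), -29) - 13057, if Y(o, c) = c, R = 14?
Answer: -13080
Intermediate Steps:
s(Y(R, -6), -29) - 13057 = (-29 - 1*(-6)) - 13057 = (-29 + 6) - 13057 = -23 - 13057 = -13080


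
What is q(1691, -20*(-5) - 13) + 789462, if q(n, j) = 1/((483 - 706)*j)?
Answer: 15316352261/19401 ≈ 7.8946e+5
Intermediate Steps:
q(n, j) = -1/(223*j) (q(n, j) = 1/(-223*j) = -1/(223*j))
q(1691, -20*(-5) - 13) + 789462 = -1/(223*(-20*(-5) - 13)) + 789462 = -1/(223*(100 - 13)) + 789462 = -1/223/87 + 789462 = -1/223*1/87 + 789462 = -1/19401 + 789462 = 15316352261/19401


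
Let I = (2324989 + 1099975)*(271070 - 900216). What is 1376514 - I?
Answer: 2154803777258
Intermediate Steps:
I = -2154802400744 (I = 3424964*(-629146) = -2154802400744)
1376514 - I = 1376514 - 1*(-2154802400744) = 1376514 + 2154802400744 = 2154803777258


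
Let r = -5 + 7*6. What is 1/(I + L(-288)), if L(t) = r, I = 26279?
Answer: 1/26316 ≈ 3.8000e-5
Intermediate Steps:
r = 37 (r = -5 + 42 = 37)
L(t) = 37
1/(I + L(-288)) = 1/(26279 + 37) = 1/26316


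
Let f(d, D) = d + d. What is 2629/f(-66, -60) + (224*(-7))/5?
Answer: -20011/60 ≈ -333.52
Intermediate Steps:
f(d, D) = 2*d
2629/f(-66, -60) + (224*(-7))/5 = 2629/((2*(-66))) + (224*(-7))/5 = 2629/(-132) - 1568*⅕ = 2629*(-1/132) - 1568/5 = -239/12 - 1568/5 = -20011/60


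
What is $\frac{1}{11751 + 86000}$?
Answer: $\frac{1}{97751} \approx 1.023 \cdot 10^{-5}$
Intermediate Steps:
$\frac{1}{11751 + 86000} = \frac{1}{97751}$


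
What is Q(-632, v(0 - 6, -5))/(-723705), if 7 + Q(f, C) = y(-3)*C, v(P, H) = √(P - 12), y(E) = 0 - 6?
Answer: 7/723705 + 6*I*√2/241235 ≈ 9.6725e-6 + 3.5174e-5*I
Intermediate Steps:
y(E) = -6
v(P, H) = √(-12 + P)
Q(f, C) = -7 - 6*C
Q(-632, v(0 - 6, -5))/(-723705) = (-7 - 6*√(-12 + (0 - 6)))/(-723705) = (-7 - 6*√(-12 - 6))*(-1/723705) = (-7 - 18*I*√2)*(-1/723705) = 7/723705 + 6*I*√2/241235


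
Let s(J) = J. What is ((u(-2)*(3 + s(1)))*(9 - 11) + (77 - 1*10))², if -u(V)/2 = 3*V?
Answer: 841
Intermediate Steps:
u(V) = -6*V
((u(-2)*(3 + s(1)))*(9 - 11) + (77 - 1*10))² = (((-6*(-2))*(3 + 1))*(9 - 11) + (77 - 1*10))² = ((12*4)*(-2) + (77 - 10))² = (48*(-2) + 67)² = (-96 + 67)² = (-29)² = 841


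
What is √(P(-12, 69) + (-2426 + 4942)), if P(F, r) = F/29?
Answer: 2*√528902/29 ≈ 50.156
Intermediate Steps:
P(F, r) = F/29 (P(F, r) = F*(1/29) = F/29)
√(P(-12, 69) + (-2426 + 4942)) = √((1/29)*(-12) + (-2426 + 4942)) = √(-12/29 + 2516) = √(72952/29) = 2*√528902/29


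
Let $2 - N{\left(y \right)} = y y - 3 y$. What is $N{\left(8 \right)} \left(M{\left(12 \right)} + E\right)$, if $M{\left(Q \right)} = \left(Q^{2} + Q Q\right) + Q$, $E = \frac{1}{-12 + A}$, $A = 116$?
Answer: $- \frac{592819}{52} \approx -11400.0$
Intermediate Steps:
$E = \frac{1}{104}$ ($E = \frac{1}{-12 + 116} = \frac{1}{104} \approx 0.0096154$)
$M{\left(Q \right)} = Q + 2 Q^{2}$ ($M{\left(Q \right)} = \left(Q^{2} + Q^{2}\right) + Q = 2 Q^{2} + Q = Q + 2 Q^{2}$)
$N{\left(y \right)} = 2 - y^{2} + 3 y$ ($N{\left(y \right)} = 2 - \left(y y - 3 y\right) = 2 - \left(y^{2} - 3 y\right) = 2 - y^{2} + 3 y$)
$N{\left(8 \right)} \left(M{\left(12 \right)} + E\right) = \left(2 - 8^{2} + 3 \cdot 8\right) \left(12 \left(1 + 2 \cdot 12\right) + \frac{1}{104}\right) = \left(2 - 64 + 24\right) \left(12 \left(1 + 24\right) + \frac{1}{104}\right) = \left(2 - 64 + 24\right) \left(12 \cdot 25 + \frac{1}{104}\right) = - 38 \left(300 + \frac{1}{104}\right) = \left(-38\right) \frac{31201}{104} = - \frac{592819}{52}$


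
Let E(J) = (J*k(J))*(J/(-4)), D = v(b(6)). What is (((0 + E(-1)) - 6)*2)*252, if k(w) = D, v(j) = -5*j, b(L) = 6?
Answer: 756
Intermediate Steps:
D = -30 (D = -5*6 = -30)
k(w) = -30
E(J) = 15*J²/2 (E(J) = (J*(-30))*(J/(-4)) = (-30*J)*(J*(-¼)) = (-30*J)*(-J/4) = 15*J²/2)
(((0 + E(-1)) - 6)*2)*252 = (((0 + (15/2)*(-1)²) - 6)*2)*252 = (((0 + (15/2)*1) - 6)*2)*252 = (((0 + 15/2) - 6)*2)*252 = ((15/2 - 6)*2)*252 = ((3/2)*2)*252 = 3*252 = 756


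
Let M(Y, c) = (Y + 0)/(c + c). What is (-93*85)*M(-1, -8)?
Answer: -7905/16 ≈ -494.06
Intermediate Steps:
M(Y, c) = Y/(2*c) (M(Y, c) = Y/((2*c)) = Y*(1/(2*c)) = Y/(2*c))
(-93*85)*M(-1, -8) = (-93*85)*((½)*(-1)/(-8)) = -7905*(-1)*(-1)/(2*8) = -7905*1/16 = -7905/16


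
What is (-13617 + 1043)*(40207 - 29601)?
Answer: -133359844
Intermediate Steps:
(-13617 + 1043)*(40207 - 29601) = -12574*10606 = -133359844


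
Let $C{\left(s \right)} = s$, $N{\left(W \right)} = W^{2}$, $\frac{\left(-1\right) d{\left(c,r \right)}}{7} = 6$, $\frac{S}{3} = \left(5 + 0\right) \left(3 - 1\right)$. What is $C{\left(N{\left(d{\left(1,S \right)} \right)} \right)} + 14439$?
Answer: $16203$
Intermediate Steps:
$S = 30$ ($S = 3 \left(5 + 0\right) \left(3 - 1\right) = 3 \cdot 5 \cdot 2 = 3 \cdot 10 = 30$)
$d{\left(c,r \right)} = -42$ ($d{\left(c,r \right)} = \left(-7\right) 6 = -42$)
$C{\left(N{\left(d{\left(1,S \right)} \right)} \right)} + 14439 = \left(-42\right)^{2} + 14439 = 1764 + 14439 = 16203$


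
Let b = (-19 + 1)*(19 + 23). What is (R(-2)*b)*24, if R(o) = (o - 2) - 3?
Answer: 127008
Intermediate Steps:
R(o) = -5 + o (R(o) = (-2 + o) - 3 = -5 + o)
b = -756 (b = -18*42 = -756)
(R(-2)*b)*24 = ((-5 - 2)*(-756))*24 = -7*(-756)*24 = 5292*24 = 127008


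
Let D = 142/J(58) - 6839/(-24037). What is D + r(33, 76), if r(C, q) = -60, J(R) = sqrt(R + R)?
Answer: -1435381/24037 + 71*sqrt(29)/29 ≈ -46.531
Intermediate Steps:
J(R) = sqrt(2)*sqrt(R) (J(R) = sqrt(2*R) = sqrt(2)*sqrt(R))
D = 6839/24037 + 71*sqrt(29)/29 (D = 142/((sqrt(2)*sqrt(58))) - 6839/(-24037) = 142/((2*sqrt(29))) - 6839*(-1/24037) = 142*(sqrt(29)/58) + 6839/24037 = 71*sqrt(29)/29 + 6839/24037 = 6839/24037 + 71*sqrt(29)/29 ≈ 13.469)
D + r(33, 76) = (6839/24037 + 71*sqrt(29)/29) - 60 = -1435381/24037 + 71*sqrt(29)/29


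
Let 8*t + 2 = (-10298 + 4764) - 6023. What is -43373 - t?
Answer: -335425/8 ≈ -41928.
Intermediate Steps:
t = -11559/8 (t = -¼ + ((-10298 + 4764) - 6023)/8 = -¼ + (-5534 - 6023)/8 = -¼ + (⅛)*(-11557) = -¼ - 11557/8 = -11559/8 ≈ -1444.9)
-43373 - t = -43373 - 1*(-11559/8) = -43373 + 11559/8 = -335425/8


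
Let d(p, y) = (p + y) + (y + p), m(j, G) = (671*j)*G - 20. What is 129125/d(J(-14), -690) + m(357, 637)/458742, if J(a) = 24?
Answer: 24002784893/101840724 ≈ 235.69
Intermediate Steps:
m(j, G) = -20 + 671*G*j (m(j, G) = 671*G*j - 20 = -20 + 671*G*j)
d(p, y) = 2*p + 2*y (d(p, y) = (p + y) + (p + y) = 2*p + 2*y)
129125/d(J(-14), -690) + m(357, 637)/458742 = 129125/(2*24 + 2*(-690)) + (-20 + 671*637*357)/458742 = 129125/(48 - 1380) + (-20 + 152591439)*(1/458742) = 129125/(-1332) + 152591419*(1/458742) = 129125*(-1/1332) + 152591419/458742 = -129125/1332 + 152591419/458742 = 24002784893/101840724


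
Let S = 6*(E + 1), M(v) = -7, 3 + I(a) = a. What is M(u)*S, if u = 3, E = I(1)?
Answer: 42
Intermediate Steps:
I(a) = -3 + a
E = -2 (E = -3 + 1 = -2)
S = -6 (S = 6*(-2 + 1) = 6*(-1) = -6)
M(u)*S = -7*(-6) = 42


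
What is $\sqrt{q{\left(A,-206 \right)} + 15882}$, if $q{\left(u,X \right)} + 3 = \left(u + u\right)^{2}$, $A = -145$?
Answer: $\sqrt{99979} \approx 316.19$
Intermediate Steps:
$q{\left(u,X \right)} = -3 + 4 u^{2}$ ($q{\left(u,X \right)} = -3 + \left(u + u\right)^{2} = -3 + \left(2 u\right)^{2} = -3 + 4 u^{2}$)
$\sqrt{q{\left(A,-206 \right)} + 15882} = \sqrt{\left(-3 + 4 \left(-145\right)^{2}\right) + 15882} = \sqrt{\left(-3 + 4 \cdot 21025\right) + 15882} = \sqrt{\left(-3 + 84100\right) + 15882} = \sqrt{84097 + 15882} = \sqrt{99979}$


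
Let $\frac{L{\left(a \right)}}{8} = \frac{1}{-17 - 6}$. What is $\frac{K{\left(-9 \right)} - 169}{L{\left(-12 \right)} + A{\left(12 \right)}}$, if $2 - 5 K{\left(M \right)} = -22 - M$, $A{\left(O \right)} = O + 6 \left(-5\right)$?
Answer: $\frac{1909}{211} \approx 9.0474$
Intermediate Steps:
$A{\left(O \right)} = -30 + O$ ($A{\left(O \right)} = O - 30 = -30 + O$)
$L{\left(a \right)} = - \frac{8}{23}$ ($L{\left(a \right)} = \frac{8}{-17 - 6} = \frac{8}{-23} = 8 \left(- \frac{1}{23}\right) = - \frac{8}{23}$)
$K{\left(M \right)} = \frac{24}{5} + \frac{M}{5}$ ($K{\left(M \right)} = \frac{2}{5} - \frac{-22 - M}{5} = \frac{2}{5} + \left(\frac{22}{5} + \frac{M}{5}\right) = \frac{24}{5} + \frac{M}{5}$)
$\frac{K{\left(-9 \right)} - 169}{L{\left(-12 \right)} + A{\left(12 \right)}} = \frac{\left(\frac{24}{5} + \frac{1}{5} \left(-9\right)\right) - 169}{- \frac{8}{23} + \left(-30 + 12\right)} = \frac{\left(\frac{24}{5} - \frac{9}{5}\right) - 169}{- \frac{8}{23} - 18} = \frac{3 - 169}{- \frac{422}{23}} = \left(-166\right) \left(- \frac{23}{422}\right) = \frac{1909}{211}$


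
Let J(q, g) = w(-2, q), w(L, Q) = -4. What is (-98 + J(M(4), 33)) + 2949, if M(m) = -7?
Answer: 2847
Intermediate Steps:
J(q, g) = -4
(-98 + J(M(4), 33)) + 2949 = (-98 - 4) + 2949 = -102 + 2949 = 2847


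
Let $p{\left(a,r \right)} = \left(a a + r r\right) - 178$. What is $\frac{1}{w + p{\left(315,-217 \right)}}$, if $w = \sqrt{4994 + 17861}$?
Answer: $\frac{146136}{21355707641} - \frac{\sqrt{22855}}{21355707641} \approx 6.8359 \cdot 10^{-6}$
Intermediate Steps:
$p{\left(a,r \right)} = -178 + a^{2} + r^{2}$ ($p{\left(a,r \right)} = \left(a^{2} + r^{2}\right) - 178 = -178 + a^{2} + r^{2}$)
$w = \sqrt{22855} \approx 151.18$
$\frac{1}{w + p{\left(315,-217 \right)}} = \frac{1}{\sqrt{22855} + \left(-178 + 315^{2} + \left(-217\right)^{2}\right)} = \frac{1}{\sqrt{22855} + \left(-178 + 99225 + 47089\right)} = \frac{1}{\sqrt{22855} + 146136} = \frac{1}{146136 + \sqrt{22855}}$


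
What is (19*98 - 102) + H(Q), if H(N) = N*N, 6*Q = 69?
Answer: 7569/4 ≈ 1892.3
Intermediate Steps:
Q = 23/2 (Q = (⅙)*69 = 23/2 ≈ 11.500)
H(N) = N²
(19*98 - 102) + H(Q) = (19*98 - 102) + (23/2)² = (1862 - 102) + 529/4 = 1760 + 529/4 = 7569/4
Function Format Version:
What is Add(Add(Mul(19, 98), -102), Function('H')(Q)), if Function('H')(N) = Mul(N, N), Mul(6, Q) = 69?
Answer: Rational(7569, 4) ≈ 1892.3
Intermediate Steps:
Q = Rational(23, 2) (Q = Mul(Rational(1, 6), 69) = Rational(23, 2) ≈ 11.500)
Function('H')(N) = Pow(N, 2)
Add(Add(Mul(19, 98), -102), Function('H')(Q)) = Add(Add(Mul(19, 98), -102), Pow(Rational(23, 2), 2)) = Add(Add(1862, -102), Rational(529, 4)) = Add(1760, Rational(529, 4)) = Rational(7569, 4)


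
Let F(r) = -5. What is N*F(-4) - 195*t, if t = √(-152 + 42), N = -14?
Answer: 70 - 195*I*√110 ≈ 70.0 - 2045.2*I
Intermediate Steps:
t = I*√110 (t = √(-110) = I*√110 ≈ 10.488*I)
N*F(-4) - 195*t = -14*(-5) - 195*I*√110 = 70 - 195*I*√110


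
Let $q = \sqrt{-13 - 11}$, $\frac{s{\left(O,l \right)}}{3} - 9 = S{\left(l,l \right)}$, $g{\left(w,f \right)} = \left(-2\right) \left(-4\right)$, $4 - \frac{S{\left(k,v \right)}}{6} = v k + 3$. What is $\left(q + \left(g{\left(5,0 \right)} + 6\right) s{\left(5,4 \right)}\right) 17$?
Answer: $-57834 + 34 i \sqrt{6} \approx -57834.0 + 83.283 i$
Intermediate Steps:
$S{\left(k,v \right)} = 6 - 6 k v$ ($S{\left(k,v \right)} = 24 - 6 \left(v k + 3\right) = 24 - 6 \left(k v + 3\right) = 24 - 6 \left(3 + k v\right) = 24 - \left(18 + 6 k v\right) = 6 - 6 k v$)
$g{\left(w,f \right)} = 8$
$s{\left(O,l \right)} = 45 - 18 l^{2}$ ($s{\left(O,l \right)} = 27 + 3 \left(6 - 6 l l\right) = 27 + 3 \left(6 - 6 l^{2}\right) = 27 - \left(-18 + 18 l^{2}\right) = 45 - 18 l^{2}$)
$q = 2 i \sqrt{6}$ ($q = \sqrt{-24} = 2 i \sqrt{6} \approx 4.899 i$)
$\left(q + \left(g{\left(5,0 \right)} + 6\right) s{\left(5,4 \right)}\right) 17 = \left(2 i \sqrt{6} + \left(8 + 6\right) \left(45 - 18 \cdot 4^{2}\right)\right) 17 = \left(2 i \sqrt{6} + 14 \left(45 - 288\right)\right) 17 = \left(2 i \sqrt{6} + 14 \left(-243\right)\right) 17 = \left(2 i \sqrt{6} - 3402\right) 17 = \left(-3402 + 2 i \sqrt{6}\right) 17 = -57834 + 34 i \sqrt{6}$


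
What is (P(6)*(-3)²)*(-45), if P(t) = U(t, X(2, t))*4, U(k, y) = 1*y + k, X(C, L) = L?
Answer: -19440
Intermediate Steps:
U(k, y) = k + y (U(k, y) = y + k = k + y)
P(t) = 8*t (P(t) = (t + t)*4 = (2*t)*4 = 8*t)
(P(6)*(-3)²)*(-45) = ((8*6)*(-3)²)*(-45) = (48*9)*(-45) = 432*(-45) = -19440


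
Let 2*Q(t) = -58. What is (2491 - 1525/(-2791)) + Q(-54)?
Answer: 6872967/2791 ≈ 2462.5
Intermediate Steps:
Q(t) = -29 (Q(t) = (½)*(-58) = -29)
(2491 - 1525/(-2791)) + Q(-54) = (2491 - 1525/(-2791)) - 29 = (2491 - 1525*(-1/2791)) - 29 = (2491 + 1525/2791) - 29 = 6953906/2791 - 29 = 6872967/2791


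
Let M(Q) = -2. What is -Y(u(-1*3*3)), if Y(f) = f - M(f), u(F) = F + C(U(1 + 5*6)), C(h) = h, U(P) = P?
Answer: -24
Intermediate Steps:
u(F) = 31 + F (u(F) = F + (1 + 5*6) = F + (1 + 30) = F + 31 = 31 + F)
Y(f) = 2 + f (Y(f) = f - 1*(-2) = f + 2 = 2 + f)
-Y(u(-1*3*3)) = -(2 + (31 - 1*3*3)) = -(2 + (31 - 3*3)) = -(2 + (31 - 9)) = -(2 + 22) = -1*24 = -24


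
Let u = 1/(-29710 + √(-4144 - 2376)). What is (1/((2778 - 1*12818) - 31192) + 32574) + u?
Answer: 59276698684537541/1819754982192 - I*√1630/441345310 ≈ 32574.0 - 9.1478e-8*I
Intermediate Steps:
u = 1/(-29710 + 2*I*√1630) (u = 1/(-29710 + √(-6520)) = 1/(-29710 + 2*I*√1630) ≈ -3.3658e-5 - 9.148e-8*I)
(1/((2778 - 1*12818) - 31192) + 32574) + u = (1/((2778 - 1*12818) - 31192) + 32574) + (-2971/88269062 - I*√1630/441345310) = (1/((2778 - 12818) - 31192) + 32574) + (-2971/88269062 - I*√1630/441345310) = (1/(-10040 - 31192) + 32574) + (-2971/88269062 - I*√1630/441345310) = (1/(-41232) + 32574) + (-2971/88269062 - I*√1630/441345310) = (-1/41232 + 32574) + (-2971/88269062 - I*√1630/441345310) = 1343091167/41232 + (-2971/88269062 - I*√1630/441345310) = 59276698684537541/1819754982192 - I*√1630/441345310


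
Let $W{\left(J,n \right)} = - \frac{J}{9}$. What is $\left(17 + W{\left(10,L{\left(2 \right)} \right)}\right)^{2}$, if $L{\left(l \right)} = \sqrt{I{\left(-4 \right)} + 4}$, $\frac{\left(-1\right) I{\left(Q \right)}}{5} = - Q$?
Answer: $\frac{20449}{81} \approx 252.46$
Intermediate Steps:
$I{\left(Q \right)} = 5 Q$ ($I{\left(Q \right)} = - 5 \left(- Q\right) = 5 Q$)
$L{\left(l \right)} = 4 i$ ($L{\left(l \right)} = \sqrt{5 \left(-4\right) + 4} = \sqrt{-20 + 4} = \sqrt{-16} = 4 i$)
$W{\left(J,n \right)} = - \frac{J}{9}$
$\left(17 + W{\left(10,L{\left(2 \right)} \right)}\right)^{2} = \left(17 - \frac{10}{9}\right)^{2} = \left(\frac{143}{9}\right)^{2} = \frac{20449}{81}$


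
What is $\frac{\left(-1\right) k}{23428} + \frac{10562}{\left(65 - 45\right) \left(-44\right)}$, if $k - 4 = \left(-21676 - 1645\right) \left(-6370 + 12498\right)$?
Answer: $\frac{15689288423}{2577080} \approx 6088.0$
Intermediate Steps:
$k = -142911084$ ($k = 4 + \left(-21676 - 1645\right) \left(-6370 + 12498\right) = 4 - 142911088 = -142911084$)
$\frac{\left(-1\right) k}{23428} + \frac{10562}{\left(65 - 45\right) \left(-44\right)} = \frac{\left(-1\right) \left(-142911084\right)}{23428} + \frac{10562}{\left(65 - 45\right) \left(-44\right)} = 142911084 \cdot \frac{1}{23428} + \frac{10562}{20 \left(-44\right)} = \frac{35727771}{5857} + \frac{10562}{-880} = \frac{35727771}{5857} + 10562 \left(- \frac{1}{880}\right) = \frac{35727771}{5857} - \frac{5281}{440} = \frac{15689288423}{2577080}$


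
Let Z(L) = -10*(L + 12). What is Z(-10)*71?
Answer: -1420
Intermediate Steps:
Z(L) = -120 - 10*L (Z(L) = -10*(12 + L) = -120 - 10*L)
Z(-10)*71 = (-120 - 10*(-10))*71 = (-120 + 100)*71 = -20*71 = -1420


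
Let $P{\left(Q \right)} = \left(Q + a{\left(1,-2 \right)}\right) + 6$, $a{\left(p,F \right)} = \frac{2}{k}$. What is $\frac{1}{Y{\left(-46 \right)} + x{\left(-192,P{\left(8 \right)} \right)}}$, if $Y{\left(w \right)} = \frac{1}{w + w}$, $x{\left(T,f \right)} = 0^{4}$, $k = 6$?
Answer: $-92$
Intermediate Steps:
$a{\left(p,F \right)} = \frac{1}{3}$ ($a{\left(p,F \right)} = \frac{2}{6} = 2 \cdot \frac{1}{6} = \frac{1}{3}$)
$P{\left(Q \right)} = \frac{19}{3} + Q$ ($P{\left(Q \right)} = \left(Q + \frac{1}{3}\right) + 6 = \left(\frac{1}{3} + Q\right) + 6 = \frac{19}{3} + Q$)
$x{\left(T,f \right)} = 0$
$Y{\left(w \right)} = \frac{1}{2 w}$
$\frac{1}{Y{\left(-46 \right)} + x{\left(-192,P{\left(8 \right)} \right)}} = \frac{1}{\frac{1}{2 \left(-46\right)} + 0} = \frac{1}{\frac{1}{2} \left(- \frac{1}{46}\right) + 0} = \frac{1}{- \frac{1}{92} + 0} = \frac{1}{- \frac{1}{92}} = -92$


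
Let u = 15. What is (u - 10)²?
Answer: 25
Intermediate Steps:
(u - 10)² = (15 - 10)² = 5² = 25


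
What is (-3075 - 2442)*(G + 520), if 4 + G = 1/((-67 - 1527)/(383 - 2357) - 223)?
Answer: -624303041409/219304 ≈ -2.8467e+6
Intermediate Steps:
G = -878203/219304 (G = -4 + 1/((-67 - 1527)/(383 - 2357) - 223) = -4 + 1/(-1594/(-1974) - 223) = -4 + 1/(-1594*(-1/1974) - 223) = -4 + 1/(797/987 - 223) = -4 + 1/(-219304/987) = -4 - 987/219304 = -878203/219304 ≈ -4.0045)
(-3075 - 2442)*(G + 520) = (-3075 - 2442)*(-878203/219304 + 520) = -5517*113159877/219304 = -624303041409/219304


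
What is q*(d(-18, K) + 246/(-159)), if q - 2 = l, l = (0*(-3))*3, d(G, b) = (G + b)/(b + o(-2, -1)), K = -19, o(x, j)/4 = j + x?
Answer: -1162/1643 ≈ -0.70724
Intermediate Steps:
o(x, j) = 4*j + 4*x (o(x, j) = 4*(j + x) = 4*j + 4*x)
d(G, b) = (G + b)/(-12 + b) (d(G, b) = (G + b)/(b + (4*(-1) + 4*(-2))) = (G + b)/(b + (-4 - 8)) = (G + b)/(b - 12) = (G + b)/(-12 + b))
l = 0 (l = 0*3 = 0)
q = 2 (q = 2 + 0 = 2)
q*(d(-18, K) + 246/(-159)) = 2*((-18 - 19)/(-12 - 19) + 246/(-159)) = 2*(-37/(-31) + 246*(-1/159)) = 2*(-1/31*(-37) - 82/53) = 2*(37/31 - 82/53) = 2*(-581/1643) = -1162/1643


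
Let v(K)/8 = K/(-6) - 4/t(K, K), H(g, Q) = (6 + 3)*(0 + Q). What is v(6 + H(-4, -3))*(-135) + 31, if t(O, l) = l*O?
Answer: -183221/49 ≈ -3739.2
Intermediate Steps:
t(O, l) = O*l
H(g, Q) = 9*Q
v(K) = -32/K² - 4*K/3 (v(K) = 8*(K/(-6) - 4/K²) = 8*(K*(-⅙) - 4/K²) = 8*(-K/6 - 4/K²) = 8*(-4/K² - K/6) = -32/K² - 4*K/3)
v(6 + H(-4, -3))*(-135) + 31 = (-32/(6 + 9*(-3))² - 4*(6 + 9*(-3))/3)*(-135) + 31 = (-32/(6 - 27)² - 4*(6 - 27)/3)*(-135) + 31 = (-32/(-21)² - 4/3*(-21))*(-135) + 31 = (-32*1/441 + 28)*(-135) + 31 = (-32/441 + 28)*(-135) + 31 = (12316/441)*(-135) + 31 = -184740/49 + 31 = -183221/49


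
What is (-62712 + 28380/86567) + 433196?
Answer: 32071716808/86567 ≈ 3.7048e+5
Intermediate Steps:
(-62712 + 28380/86567) + 433196 = -5428761324/86567 + 433196 = 32071716808/86567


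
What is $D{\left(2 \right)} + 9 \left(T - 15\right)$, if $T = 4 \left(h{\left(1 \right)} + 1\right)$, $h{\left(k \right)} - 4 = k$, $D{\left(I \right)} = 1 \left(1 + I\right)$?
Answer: $84$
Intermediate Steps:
$D{\left(I \right)} = 1 + I$
$h{\left(k \right)} = 4 + k$
$T = 24$ ($T = 4 \left(\left(4 + 1\right) + 1\right) = 4 \left(5 + 1\right) = 4 \cdot 6 = 24$)
$D{\left(2 \right)} + 9 \left(T - 15\right) = \left(1 + 2\right) + 9 \left(24 - 15\right) = 3 + 9 \left(24 - 15\right) = 3 + 9 \cdot 9 = 3 + 81 = 84$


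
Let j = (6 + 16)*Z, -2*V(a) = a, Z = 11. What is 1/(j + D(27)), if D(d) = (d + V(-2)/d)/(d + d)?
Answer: 729/176783 ≈ 0.0041237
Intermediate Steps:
V(a) = -a/2
D(d) = (d + 1/d)/(2*d) (D(d) = (d + (-1/2*(-2))/d)/(d + d) = (d + 1/d)/((2*d)) = (d + 1/d)*(1/(2*d)) = (d + 1/d)/(2*d))
j = 242 (j = (6 + 16)*11 = 22*11 = 242)
1/(j + D(27)) = 1/(242 + (1/2)*(1 + 27**2)/27**2) = 1/(242 + (1/2)*(1/729)*(1 + 729)) = 1/(242 + (1/2)*(1/729)*730) = 1/(242 + 365/729) = 1/(176783/729) = 729/176783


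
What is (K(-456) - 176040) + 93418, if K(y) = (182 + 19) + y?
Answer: -82877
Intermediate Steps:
K(y) = 201 + y
(K(-456) - 176040) + 93418 = ((201 - 456) - 176040) + 93418 = (-255 - 176040) + 93418 = -176295 + 93418 = -82877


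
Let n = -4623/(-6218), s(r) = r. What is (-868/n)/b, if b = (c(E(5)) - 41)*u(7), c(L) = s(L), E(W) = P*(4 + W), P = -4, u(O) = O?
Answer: 771032/355971 ≈ 2.1660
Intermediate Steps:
n = 4623/6218 (n = -4623*(-1/6218) = 4623/6218 ≈ 0.74349)
E(W) = -16 - 4*W (E(W) = -4*(4 + W) = -16 - 4*W)
c(L) = L
b = -539 (b = ((-16 - 4*5) - 41)*7 = ((-16 - 20) - 41)*7 = (-36 - 41)*7 = -77*7 = -539)
(-868/n)/b = -868/4623/6218/(-539) = -868*6218/4623*(-1/539) = -5397224/4623*(-1/539) = 771032/355971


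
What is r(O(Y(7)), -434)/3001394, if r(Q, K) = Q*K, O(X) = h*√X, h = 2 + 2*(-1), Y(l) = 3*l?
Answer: 0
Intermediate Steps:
h = 0 (h = 2 - 2 = 0)
O(X) = 0 (O(X) = 0*√X = 0)
r(Q, K) = K*Q
r(O(Y(7)), -434)/3001394 = -434*0/3001394 = 0*(1/3001394) = 0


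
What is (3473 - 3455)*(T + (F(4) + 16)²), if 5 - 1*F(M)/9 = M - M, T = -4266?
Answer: -9810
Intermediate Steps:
F(M) = 45 (F(M) = 45 - 9*(M - M) = 45 - 9*0 = 45 + 0 = 45)
(3473 - 3455)*(T + (F(4) + 16)²) = (3473 - 3455)*(-4266 + (45 + 16)²) = 18*(-4266 + 61²) = 18*(-4266 + 3721) = 18*(-545) = -9810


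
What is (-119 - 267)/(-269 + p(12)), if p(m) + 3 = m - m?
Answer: 193/136 ≈ 1.4191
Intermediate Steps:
p(m) = -3 (p(m) = -3 + (m - m) = -3 + 0 = -3)
(-119 - 267)/(-269 + p(12)) = (-119 - 267)/(-269 - 3) = -386/(-272) = -386*(-1/272) = 193/136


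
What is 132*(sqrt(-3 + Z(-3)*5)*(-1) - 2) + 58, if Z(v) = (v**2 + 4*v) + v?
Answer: -206 - 132*I*sqrt(33) ≈ -206.0 - 758.28*I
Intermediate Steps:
Z(v) = v**2 + 5*v
132*(sqrt(-3 + Z(-3)*5)*(-1) - 2) + 58 = 132*(sqrt(-3 - 3*(5 - 3)*5)*(-1) - 2) + 58 = 132*(sqrt(-3 - 3*2*5)*(-1) - 2) + 58 = 132*(sqrt(-3 - 6*5)*(-1) - 2) + 58 = 132*(sqrt(-3 - 30)*(-1) - 2) + 58 = 132*(sqrt(-33)*(-1) - 2) + 58 = 132*((I*sqrt(33))*(-1) - 2) + 58 = 132*(-I*sqrt(33) - 2) + 58 = 132*(-2 - I*sqrt(33)) + 58 = (-264 - 132*I*sqrt(33)) + 58 = -206 - 132*I*sqrt(33)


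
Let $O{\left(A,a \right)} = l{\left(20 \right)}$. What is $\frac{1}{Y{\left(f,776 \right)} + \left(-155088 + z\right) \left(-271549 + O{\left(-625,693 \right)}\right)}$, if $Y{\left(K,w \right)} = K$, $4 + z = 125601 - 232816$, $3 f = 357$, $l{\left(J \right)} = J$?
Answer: $\frac{1}{71223957522} \approx 1.404 \cdot 10^{-11}$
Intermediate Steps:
$f = 119$ ($f = \frac{1}{3} \cdot 357 = 119$)
$O{\left(A,a \right)} = 20$
$z = -107219$ ($z = -4 + \left(125601 - 232816\right) = -4 - 107215 = -107219$)
$\frac{1}{Y{\left(f,776 \right)} + \left(-155088 + z\right) \left(-271549 + O{\left(-625,693 \right)}\right)} = \frac{1}{119 + \left(-155088 - 107219\right) \left(-271549 + 20\right)} = \frac{1}{119 - -71223957403} = \frac{1}{119 + 71223957403} = \frac{1}{71223957522}$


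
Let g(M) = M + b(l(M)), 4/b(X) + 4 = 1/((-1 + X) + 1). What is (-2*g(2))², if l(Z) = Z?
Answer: 144/49 ≈ 2.9388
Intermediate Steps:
b(X) = 4/(-4 + 1/X) (b(X) = 4/(-4 + 1/((-1 + X) + 1)) = 4/(-4 + 1/X))
g(M) = M - 4*M/(-1 + 4*M)
(-2*g(2))² = (-4*(-5 + 4*2)/(-1 + 4*2))² = (-4*(-5 + 8)/(-1 + 8))² = (-4*3/7)² = (-2*6/7)² = (-12/7)² = 144/49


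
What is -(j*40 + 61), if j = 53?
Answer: -2181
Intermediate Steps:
-(j*40 + 61) = -(53*40 + 61) = -(2120 + 61) = -1*2181 = -2181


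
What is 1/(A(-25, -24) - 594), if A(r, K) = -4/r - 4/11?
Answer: -275/163406 ≈ -0.0016829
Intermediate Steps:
A(r, K) = -4/11 - 4/r (A(r, K) = -4/r - 4*1/11 = -4/r - 4/11 = -4/11 - 4/r)
1/(A(-25, -24) - 594) = 1/((-4/11 - 4/(-25)) - 594) = 1/((-4/11 - 4*(-1/25)) - 594) = 1/((-4/11 + 4/25) - 594) = 1/(-56/275 - 594) = 1/(-163406/275) = -275/163406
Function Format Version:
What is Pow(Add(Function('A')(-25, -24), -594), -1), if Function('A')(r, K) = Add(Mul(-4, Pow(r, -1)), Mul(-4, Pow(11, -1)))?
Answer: Rational(-275, 163406) ≈ -0.0016829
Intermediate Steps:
Function('A')(r, K) = Add(Rational(-4, 11), Mul(-4, Pow(r, -1))) (Function('A')(r, K) = Add(Mul(-4, Pow(r, -1)), Mul(-4, Rational(1, 11))) = Add(Mul(-4, Pow(r, -1)), Rational(-4, 11)) = Add(Rational(-4, 11), Mul(-4, Pow(r, -1))))
Pow(Add(Function('A')(-25, -24), -594), -1) = Pow(Add(Add(Rational(-4, 11), Mul(-4, Pow(-25, -1))), -594), -1) = Pow(Add(Add(Rational(-4, 11), Mul(-4, Rational(-1, 25))), -594), -1) = Pow(Add(Add(Rational(-4, 11), Rational(4, 25)), -594), -1) = Pow(Add(Rational(-56, 275), -594), -1) = Pow(Rational(-163406, 275), -1) = Rational(-275, 163406)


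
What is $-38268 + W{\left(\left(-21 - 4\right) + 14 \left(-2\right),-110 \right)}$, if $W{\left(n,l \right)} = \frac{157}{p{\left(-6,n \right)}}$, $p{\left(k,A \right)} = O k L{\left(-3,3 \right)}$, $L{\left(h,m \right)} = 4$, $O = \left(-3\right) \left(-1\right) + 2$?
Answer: $- \frac{4592317}{120} \approx -38269.0$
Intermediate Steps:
$O = 5$ ($O = 3 + 2 = 5$)
$p{\left(k,A \right)} = 20 k$ ($p{\left(k,A \right)} = 5 k 4 = 20 k$)
$W{\left(n,l \right)} = - \frac{157}{120}$ ($W{\left(n,l \right)} = \frac{157}{20 \left(-6\right)} = \frac{157}{-120} = 157 \left(- \frac{1}{120}\right) = - \frac{157}{120}$)
$-38268 + W{\left(\left(-21 - 4\right) + 14 \left(-2\right),-110 \right)} = -38268 - \frac{157}{120} = - \frac{4592317}{120}$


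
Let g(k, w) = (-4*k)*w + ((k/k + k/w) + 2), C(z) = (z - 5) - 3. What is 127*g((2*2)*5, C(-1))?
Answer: 823849/9 ≈ 91539.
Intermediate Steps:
C(z) = -8 + z (C(z) = (-5 + z) - 3 = -8 + z)
g(k, w) = 3 + k/w - 4*k*w (g(k, w) = -4*k*w + ((1 + k/w) + 2) = -4*k*w + (3 + k/w) = 3 + k/w - 4*k*w)
127*g((2*2)*5, C(-1)) = 127*(3 + ((2*2)*5)/(-8 - 1) - 4*(2*2)*5*(-8 - 1)) = 127*(3 + (4*5)/(-9) - 4*4*5*(-9)) = 127*(3 + 20*(-⅑) - 4*20*(-9)) = 127*(3 - 20/9 + 720) = 127*(6487/9) = 823849/9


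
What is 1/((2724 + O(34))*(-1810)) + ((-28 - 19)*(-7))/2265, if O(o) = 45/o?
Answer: 1839287396/12662588955 ≈ 0.14525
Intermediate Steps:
1/((2724 + O(34))*(-1810)) + ((-28 - 19)*(-7))/2265 = 1/((2724 + 45/34)*(-1810)) + ((-28 - 19)*(-7))/2265 = -1/1810/(2724 + 45*(1/34)) - 47*(-7)*(1/2265) = -1/1810/(2724 + 45/34) + 329*(1/2265) = -1/1810/(92661/34) + 329/2265 = (34/92661)*(-1/1810) + 329/2265 = -17/83858205 + 329/2265 = 1839287396/12662588955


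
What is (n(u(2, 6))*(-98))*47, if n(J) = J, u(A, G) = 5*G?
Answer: -138180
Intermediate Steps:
(n(u(2, 6))*(-98))*47 = ((5*6)*(-98))*47 = (30*(-98))*47 = -2940*47 = -138180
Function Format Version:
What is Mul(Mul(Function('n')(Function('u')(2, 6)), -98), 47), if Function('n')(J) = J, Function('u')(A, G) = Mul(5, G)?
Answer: -138180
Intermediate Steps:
Mul(Mul(Function('n')(Function('u')(2, 6)), -98), 47) = Mul(Mul(Mul(5, 6), -98), 47) = Mul(Mul(30, -98), 47) = Mul(-2940, 47) = -138180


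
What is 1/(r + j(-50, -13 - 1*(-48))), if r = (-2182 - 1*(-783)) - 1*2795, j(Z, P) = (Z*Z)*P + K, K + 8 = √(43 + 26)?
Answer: 27766/2312852245 - √69/6938556735 ≈ 1.2004e-5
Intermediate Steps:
K = -8 + √69 (K = -8 + √(43 + 26) = -8 + √69 ≈ 0.30662)
j(Z, P) = -8 + √69 + P*Z² (j(Z, P) = (Z*Z)*P + (-8 + √69) = Z²*P + (-8 + √69) = P*Z² + (-8 + √69) = -8 + √69 + P*Z²)
r = -4194 (r = (-2182 + 783) - 2795 = -1399 - 2795 = -4194)
1/(r + j(-50, -13 - 1*(-48))) = 1/(-4194 + (-8 + √69 + (-13 - 1*(-48))*(-50)²)) = 1/(-4194 + (-8 + √69 + (-13 + 48)*2500)) = 1/(-4194 + (-8 + √69 + 35*2500)) = 1/(-4194 + (-8 + √69 + 87500)) = 1/(-4194 + (87492 + √69)) = 1/(83298 + √69)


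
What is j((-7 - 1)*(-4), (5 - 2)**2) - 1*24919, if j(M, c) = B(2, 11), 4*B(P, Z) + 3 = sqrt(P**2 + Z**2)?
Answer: -99679/4 + 5*sqrt(5)/4 ≈ -24917.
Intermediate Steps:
B(P, Z) = -3/4 + sqrt(P**2 + Z**2)/4
j(M, c) = -3/4 + 5*sqrt(5)/4 (j(M, c) = -3/4 + sqrt(2**2 + 11**2)/4 = -3/4 + sqrt(4 + 121)/4 = -3/4 + sqrt(125)/4 = -3/4 + (5*sqrt(5))/4 = -3/4 + 5*sqrt(5)/4)
j((-7 - 1)*(-4), (5 - 2)**2) - 1*24919 = (-3/4 + 5*sqrt(5)/4) - 1*24919 = (-3/4 + 5*sqrt(5)/4) - 24919 = -99679/4 + 5*sqrt(5)/4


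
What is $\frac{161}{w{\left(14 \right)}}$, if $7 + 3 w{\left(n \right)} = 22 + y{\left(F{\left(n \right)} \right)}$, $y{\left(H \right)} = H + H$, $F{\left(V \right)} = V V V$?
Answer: $\frac{483}{5503} \approx 0.08777$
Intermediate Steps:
$F{\left(V \right)} = V^{3}$ ($F{\left(V \right)} = V^{2} V = V^{3}$)
$y{\left(H \right)} = 2 H$
$w{\left(n \right)} = 5 + \frac{2 n^{3}}{3}$ ($w{\left(n \right)} = - \frac{7}{3} + \frac{22 + 2 n^{3}}{3} = - \frac{7}{3} + \left(\frac{22}{3} + \frac{2 n^{3}}{3}\right) = 5 + \frac{2 n^{3}}{3}$)
$\frac{161}{w{\left(14 \right)}} = \frac{161}{5 + \frac{2 \cdot 14^{3}}{3}} = \frac{161}{5 + \frac{2}{3} \cdot 2744} = \frac{161}{5 + \frac{5488}{3}} = \frac{161}{\frac{5503}{3}} = 161 \cdot \frac{3}{5503} = \frac{483}{5503}$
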